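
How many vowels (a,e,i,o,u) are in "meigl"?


Input: meigl
Checking each character:
  'm' at position 0: consonant
  'e' at position 1: vowel (running total: 1)
  'i' at position 2: vowel (running total: 2)
  'g' at position 3: consonant
  'l' at position 4: consonant
Total vowels: 2

2


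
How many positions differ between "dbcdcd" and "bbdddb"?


Comparing "dbcdcd" and "bbdddb" position by position:
  Position 0: 'd' vs 'b' => DIFFER
  Position 1: 'b' vs 'b' => same
  Position 2: 'c' vs 'd' => DIFFER
  Position 3: 'd' vs 'd' => same
  Position 4: 'c' vs 'd' => DIFFER
  Position 5: 'd' vs 'b' => DIFFER
Positions that differ: 4

4


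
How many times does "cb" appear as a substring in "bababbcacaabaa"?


Searching for "cb" in "bababbcacaabaa"
Scanning each position:
  Position 0: "ba" => no
  Position 1: "ab" => no
  Position 2: "ba" => no
  Position 3: "ab" => no
  Position 4: "bb" => no
  Position 5: "bc" => no
  Position 6: "ca" => no
  Position 7: "ac" => no
  Position 8: "ca" => no
  Position 9: "aa" => no
  Position 10: "ab" => no
  Position 11: "ba" => no
  Position 12: "aa" => no
Total occurrences: 0

0


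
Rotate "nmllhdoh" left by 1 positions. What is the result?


Input: "nmllhdoh", rotate left by 1
First 1 characters: "n"
Remaining characters: "mllhdoh"
Concatenate remaining + first: "mllhdoh" + "n" = "mllhdohn"

mllhdohn


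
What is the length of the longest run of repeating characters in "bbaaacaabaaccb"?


Input: "bbaaacaabaaccb"
Scanning for longest run:
  Position 1 ('b'): continues run of 'b', length=2
  Position 2 ('a'): new char, reset run to 1
  Position 3 ('a'): continues run of 'a', length=2
  Position 4 ('a'): continues run of 'a', length=3
  Position 5 ('c'): new char, reset run to 1
  Position 6 ('a'): new char, reset run to 1
  Position 7 ('a'): continues run of 'a', length=2
  Position 8 ('b'): new char, reset run to 1
  Position 9 ('a'): new char, reset run to 1
  Position 10 ('a'): continues run of 'a', length=2
  Position 11 ('c'): new char, reset run to 1
  Position 12 ('c'): continues run of 'c', length=2
  Position 13 ('b'): new char, reset run to 1
Longest run: 'a' with length 3

3


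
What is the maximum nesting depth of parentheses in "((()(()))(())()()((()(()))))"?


Input: "((()(()))(())()()((()(()))))"
Tracking depth:
  Position 0 '(': depth becomes 1
  Position 1 '(': depth becomes 2
  Position 2 '(': depth becomes 3
  Position 3 ')': depth becomes 2
  Position 4 '(': depth becomes 3
  Position 5 '(': depth becomes 4
  Position 6 ')': depth becomes 3
  Position 7 ')': depth becomes 2
  Position 8 ')': depth becomes 1
  Position 9 '(': depth becomes 2
  Position 10 '(': depth becomes 3
  Position 11 ')': depth becomes 2
  Position 12 ')': depth becomes 1
  Position 13 '(': depth becomes 2
  Position 14 ')': depth becomes 1
  Position 15 '(': depth becomes 2
  Position 16 ')': depth becomes 1
  Position 17 '(': depth becomes 2
  Position 18 '(': depth becomes 3
  Position 19 '(': depth becomes 4
  Position 20 ')': depth becomes 3
  Position 21 '(': depth becomes 4
  Position 22 '(': depth becomes 5
  Position 23 ')': depth becomes 4
  Position 24 ')': depth becomes 3
  Position 25 ')': depth becomes 2
  Position 26 ')': depth becomes 1
  Position 27 ')': depth becomes 0
Maximum depth reached: 5

5


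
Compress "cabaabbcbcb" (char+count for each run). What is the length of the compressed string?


Input: cabaabbcbcb
Runs:
  'c' x 1 => "c1"
  'a' x 1 => "a1"
  'b' x 1 => "b1"
  'a' x 2 => "a2"
  'b' x 2 => "b2"
  'c' x 1 => "c1"
  'b' x 1 => "b1"
  'c' x 1 => "c1"
  'b' x 1 => "b1"
Compressed: "c1a1b1a2b2c1b1c1b1"
Compressed length: 18

18


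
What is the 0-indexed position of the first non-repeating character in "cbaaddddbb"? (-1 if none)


Input: cbaaddddbb
Character frequencies:
  'a': 2
  'b': 3
  'c': 1
  'd': 4
Scanning left to right for freq == 1:
  Position 0 ('c'): unique! => answer = 0

0


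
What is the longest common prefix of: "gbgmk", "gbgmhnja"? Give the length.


Words: gbgmk, gbgmhnja
  Position 0: all 'g' => match
  Position 1: all 'b' => match
  Position 2: all 'g' => match
  Position 3: all 'm' => match
  Position 4: ('k', 'h') => mismatch, stop
LCP = "gbgm" (length 4)

4


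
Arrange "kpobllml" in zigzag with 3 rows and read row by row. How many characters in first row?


Zigzag "kpobllml" into 3 rows:
Placing characters:
  'k' => row 0
  'p' => row 1
  'o' => row 2
  'b' => row 1
  'l' => row 0
  'l' => row 1
  'm' => row 2
  'l' => row 1
Rows:
  Row 0: "kl"
  Row 1: "pbll"
  Row 2: "om"
First row length: 2

2


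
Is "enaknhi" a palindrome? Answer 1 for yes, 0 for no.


Input: enaknhi
Reversed: ihnkane
  Compare pos 0 ('e') with pos 6 ('i'): MISMATCH
  Compare pos 1 ('n') with pos 5 ('h'): MISMATCH
  Compare pos 2 ('a') with pos 4 ('n'): MISMATCH
Result: not a palindrome

0


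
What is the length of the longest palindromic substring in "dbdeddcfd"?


Input: "dbdeddcfd"
Checking substrings for palindromes:
  [0:3] "dbd" (len 3) => palindrome
  [2:5] "ded" (len 3) => palindrome
  [4:6] "dd" (len 2) => palindrome
Longest palindromic substring: "dbd" with length 3

3


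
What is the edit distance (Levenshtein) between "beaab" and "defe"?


Computing edit distance: "beaab" -> "defe"
DP table:
           d    e    f    e
      0    1    2    3    4
  b   1    1    2    3    4
  e   2    2    1    2    3
  a   3    3    2    2    3
  a   4    4    3    3    3
  b   5    5    4    4    4
Edit distance = dp[5][4] = 4

4


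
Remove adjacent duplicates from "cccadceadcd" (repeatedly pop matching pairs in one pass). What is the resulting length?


Input: cccadceadcd
Stack-based adjacent duplicate removal:
  Read 'c': push. Stack: c
  Read 'c': matches stack top 'c' => pop. Stack: (empty)
  Read 'c': push. Stack: c
  Read 'a': push. Stack: ca
  Read 'd': push. Stack: cad
  Read 'c': push. Stack: cadc
  Read 'e': push. Stack: cadce
  Read 'a': push. Stack: cadcea
  Read 'd': push. Stack: cadcead
  Read 'c': push. Stack: cadceadc
  Read 'd': push. Stack: cadceadcd
Final stack: "cadceadcd" (length 9)

9


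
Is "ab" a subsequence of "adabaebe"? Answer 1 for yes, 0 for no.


Check if "ab" is a subsequence of "adabaebe"
Greedy scan:
  Position 0 ('a'): matches sub[0] = 'a'
  Position 1 ('d'): no match needed
  Position 2 ('a'): no match needed
  Position 3 ('b'): matches sub[1] = 'b'
  Position 4 ('a'): no match needed
  Position 5 ('e'): no match needed
  Position 6 ('b'): no match needed
  Position 7 ('e'): no match needed
All 2 characters matched => is a subsequence

1


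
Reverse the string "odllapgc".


Input: odllapgc
Reading characters right to left:
  Position 7: 'c'
  Position 6: 'g'
  Position 5: 'p'
  Position 4: 'a'
  Position 3: 'l'
  Position 2: 'l'
  Position 1: 'd'
  Position 0: 'o'
Reversed: cgpalldo

cgpalldo


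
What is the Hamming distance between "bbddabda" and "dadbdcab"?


Comparing "bbddabda" and "dadbdcab" position by position:
  Position 0: 'b' vs 'd' => differ
  Position 1: 'b' vs 'a' => differ
  Position 2: 'd' vs 'd' => same
  Position 3: 'd' vs 'b' => differ
  Position 4: 'a' vs 'd' => differ
  Position 5: 'b' vs 'c' => differ
  Position 6: 'd' vs 'a' => differ
  Position 7: 'a' vs 'b' => differ
Total differences (Hamming distance): 7

7


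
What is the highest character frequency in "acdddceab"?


Input: acdddceab
Character counts:
  'a': 2
  'b': 1
  'c': 2
  'd': 3
  'e': 1
Maximum frequency: 3

3


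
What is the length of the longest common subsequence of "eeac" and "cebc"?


LCS of "eeac" and "cebc"
DP table:
           c    e    b    c
      0    0    0    0    0
  e   0    0    1    1    1
  e   0    0    1    1    1
  a   0    0    1    1    1
  c   0    1    1    1    2
LCS length = dp[4][4] = 2

2


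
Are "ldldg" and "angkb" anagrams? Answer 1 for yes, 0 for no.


Strings: "ldldg", "angkb"
Sorted first:  ddgll
Sorted second: abgkn
Differ at position 0: 'd' vs 'a' => not anagrams

0


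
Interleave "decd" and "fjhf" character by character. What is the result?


Interleaving "decd" and "fjhf":
  Position 0: 'd' from first, 'f' from second => "df"
  Position 1: 'e' from first, 'j' from second => "ej"
  Position 2: 'c' from first, 'h' from second => "ch"
  Position 3: 'd' from first, 'f' from second => "df"
Result: dfejchdf

dfejchdf


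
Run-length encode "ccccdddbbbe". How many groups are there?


Input: ccccdddbbbe
Scanning for consecutive runs:
  Group 1: 'c' x 4 (positions 0-3)
  Group 2: 'd' x 3 (positions 4-6)
  Group 3: 'b' x 3 (positions 7-9)
  Group 4: 'e' x 1 (positions 10-10)
Total groups: 4

4


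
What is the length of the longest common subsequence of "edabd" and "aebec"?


LCS of "edabd" and "aebec"
DP table:
           a    e    b    e    c
      0    0    0    0    0    0
  e   0    0    1    1    1    1
  d   0    0    1    1    1    1
  a   0    1    1    1    1    1
  b   0    1    1    2    2    2
  d   0    1    1    2    2    2
LCS length = dp[5][5] = 2

2


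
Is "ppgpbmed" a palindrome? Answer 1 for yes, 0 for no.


Input: ppgpbmed
Reversed: dembpgpp
  Compare pos 0 ('p') with pos 7 ('d'): MISMATCH
  Compare pos 1 ('p') with pos 6 ('e'): MISMATCH
  Compare pos 2 ('g') with pos 5 ('m'): MISMATCH
  Compare pos 3 ('p') with pos 4 ('b'): MISMATCH
Result: not a palindrome

0


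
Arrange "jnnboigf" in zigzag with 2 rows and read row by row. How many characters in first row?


Zigzag "jnnboigf" into 2 rows:
Placing characters:
  'j' => row 0
  'n' => row 1
  'n' => row 0
  'b' => row 1
  'o' => row 0
  'i' => row 1
  'g' => row 0
  'f' => row 1
Rows:
  Row 0: "jnog"
  Row 1: "nbif"
First row length: 4

4


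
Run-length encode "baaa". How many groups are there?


Input: baaa
Scanning for consecutive runs:
  Group 1: 'b' x 1 (positions 0-0)
  Group 2: 'a' x 3 (positions 1-3)
Total groups: 2

2


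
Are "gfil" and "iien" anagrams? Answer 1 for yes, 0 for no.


Strings: "gfil", "iien"
Sorted first:  fgil
Sorted second: eiin
Differ at position 0: 'f' vs 'e' => not anagrams

0


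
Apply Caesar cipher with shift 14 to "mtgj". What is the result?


Caesar cipher: shift "mtgj" by 14
  'm' (pos 12) + 14 = pos 0 = 'a'
  't' (pos 19) + 14 = pos 7 = 'h'
  'g' (pos 6) + 14 = pos 20 = 'u'
  'j' (pos 9) + 14 = pos 23 = 'x'
Result: ahux

ahux


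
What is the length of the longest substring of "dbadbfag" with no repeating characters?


Input: "dbadbfag"
Sliding window (track last position of each char):
  Position 0 ('d'): window [0,0] length 1 -- new best
  Position 1 ('b'): window [0,1] length 2 -- new best
  Position 2 ('a'): window [0,2] length 3 -- new best
  Position 3 ('d'): repeat (last at 0), move window start to 1
  Position 3 ('d'): window [1,3] length 3
  Position 4 ('b'): repeat (last at 1), move window start to 2
  Position 4 ('b'): window [2,4] length 3
  Position 5 ('f'): window [2,5] length 4 -- new best
  Position 6 ('a'): repeat (last at 2), move window start to 3
  Position 6 ('a'): window [3,6] length 4
  Position 7 ('g'): window [3,7] length 5 -- new best
Longest substring with no repeats: "dbfag" with length 5

5


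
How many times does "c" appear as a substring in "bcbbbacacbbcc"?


Searching for "c" in "bcbbbacacbbcc"
Scanning each position:
  Position 0: "b" => no
  Position 1: "c" => MATCH
  Position 2: "b" => no
  Position 3: "b" => no
  Position 4: "b" => no
  Position 5: "a" => no
  Position 6: "c" => MATCH
  Position 7: "a" => no
  Position 8: "c" => MATCH
  Position 9: "b" => no
  Position 10: "b" => no
  Position 11: "c" => MATCH
  Position 12: "c" => MATCH
Total occurrences: 5

5


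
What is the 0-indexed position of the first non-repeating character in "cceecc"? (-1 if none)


Input: cceecc
Character frequencies:
  'c': 4
  'e': 2
Scanning left to right for freq == 1:
  Position 0 ('c'): freq=4, skip
  Position 1 ('c'): freq=4, skip
  Position 2 ('e'): freq=2, skip
  Position 3 ('e'): freq=2, skip
  Position 4 ('c'): freq=4, skip
  Position 5 ('c'): freq=4, skip
  No unique character found => answer = -1

-1


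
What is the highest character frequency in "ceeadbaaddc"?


Input: ceeadbaaddc
Character counts:
  'a': 3
  'b': 1
  'c': 2
  'd': 3
  'e': 2
Maximum frequency: 3

3


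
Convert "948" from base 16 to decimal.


Input: "948" in base 16
Positional expansion:
  Digit '9' (value 9) x 16^2 = 2304
  Digit '4' (value 4) x 16^1 = 64
  Digit '8' (value 8) x 16^0 = 8
Sum = 2376

2376


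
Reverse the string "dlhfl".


Input: dlhfl
Reading characters right to left:
  Position 4: 'l'
  Position 3: 'f'
  Position 2: 'h'
  Position 1: 'l'
  Position 0: 'd'
Reversed: lfhld

lfhld


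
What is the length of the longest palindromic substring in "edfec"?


Input: "edfec"
Checking substrings for palindromes:
  No multi-char palindromic substrings found
Longest palindromic substring: "e" with length 1

1


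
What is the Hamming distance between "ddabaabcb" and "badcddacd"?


Comparing "ddabaabcb" and "badcddacd" position by position:
  Position 0: 'd' vs 'b' => differ
  Position 1: 'd' vs 'a' => differ
  Position 2: 'a' vs 'd' => differ
  Position 3: 'b' vs 'c' => differ
  Position 4: 'a' vs 'd' => differ
  Position 5: 'a' vs 'd' => differ
  Position 6: 'b' vs 'a' => differ
  Position 7: 'c' vs 'c' => same
  Position 8: 'b' vs 'd' => differ
Total differences (Hamming distance): 8

8


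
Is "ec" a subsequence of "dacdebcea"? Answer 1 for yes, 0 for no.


Check if "ec" is a subsequence of "dacdebcea"
Greedy scan:
  Position 0 ('d'): no match needed
  Position 1 ('a'): no match needed
  Position 2 ('c'): no match needed
  Position 3 ('d'): no match needed
  Position 4 ('e'): matches sub[0] = 'e'
  Position 5 ('b'): no match needed
  Position 6 ('c'): matches sub[1] = 'c'
  Position 7 ('e'): no match needed
  Position 8 ('a'): no match needed
All 2 characters matched => is a subsequence

1


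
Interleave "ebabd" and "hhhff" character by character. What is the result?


Interleaving "ebabd" and "hhhff":
  Position 0: 'e' from first, 'h' from second => "eh"
  Position 1: 'b' from first, 'h' from second => "bh"
  Position 2: 'a' from first, 'h' from second => "ah"
  Position 3: 'b' from first, 'f' from second => "bf"
  Position 4: 'd' from first, 'f' from second => "df"
Result: ehbhahbfdf

ehbhahbfdf


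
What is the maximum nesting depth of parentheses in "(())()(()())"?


Input: "(())()(()())"
Tracking depth:
  Position 0 '(': depth becomes 1
  Position 1 '(': depth becomes 2
  Position 2 ')': depth becomes 1
  Position 3 ')': depth becomes 0
  Position 4 '(': depth becomes 1
  Position 5 ')': depth becomes 0
  Position 6 '(': depth becomes 1
  Position 7 '(': depth becomes 2
  Position 8 ')': depth becomes 1
  Position 9 '(': depth becomes 2
  Position 10 ')': depth becomes 1
  Position 11 ')': depth becomes 0
Maximum depth reached: 2

2


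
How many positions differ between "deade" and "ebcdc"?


Comparing "deade" and "ebcdc" position by position:
  Position 0: 'd' vs 'e' => DIFFER
  Position 1: 'e' vs 'b' => DIFFER
  Position 2: 'a' vs 'c' => DIFFER
  Position 3: 'd' vs 'd' => same
  Position 4: 'e' vs 'c' => DIFFER
Positions that differ: 4

4


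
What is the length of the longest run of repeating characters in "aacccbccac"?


Input: "aacccbccac"
Scanning for longest run:
  Position 1 ('a'): continues run of 'a', length=2
  Position 2 ('c'): new char, reset run to 1
  Position 3 ('c'): continues run of 'c', length=2
  Position 4 ('c'): continues run of 'c', length=3
  Position 5 ('b'): new char, reset run to 1
  Position 6 ('c'): new char, reset run to 1
  Position 7 ('c'): continues run of 'c', length=2
  Position 8 ('a'): new char, reset run to 1
  Position 9 ('c'): new char, reset run to 1
Longest run: 'c' with length 3

3


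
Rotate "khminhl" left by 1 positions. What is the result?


Input: "khminhl", rotate left by 1
First 1 characters: "k"
Remaining characters: "hminhl"
Concatenate remaining + first: "hminhl" + "k" = "hminhlk"

hminhlk


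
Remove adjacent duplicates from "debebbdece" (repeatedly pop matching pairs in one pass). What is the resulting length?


Input: debebbdece
Stack-based adjacent duplicate removal:
  Read 'd': push. Stack: d
  Read 'e': push. Stack: de
  Read 'b': push. Stack: deb
  Read 'e': push. Stack: debe
  Read 'b': push. Stack: debeb
  Read 'b': matches stack top 'b' => pop. Stack: debe
  Read 'd': push. Stack: debed
  Read 'e': push. Stack: debede
  Read 'c': push. Stack: debedec
  Read 'e': push. Stack: debedece
Final stack: "debedece" (length 8)

8


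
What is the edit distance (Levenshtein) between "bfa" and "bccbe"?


Computing edit distance: "bfa" -> "bccbe"
DP table:
           b    c    c    b    e
      0    1    2    3    4    5
  b   1    0    1    2    3    4
  f   2    1    1    2    3    4
  a   3    2    2    2    3    4
Edit distance = dp[3][5] = 4

4


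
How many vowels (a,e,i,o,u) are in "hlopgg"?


Input: hlopgg
Checking each character:
  'h' at position 0: consonant
  'l' at position 1: consonant
  'o' at position 2: vowel (running total: 1)
  'p' at position 3: consonant
  'g' at position 4: consonant
  'g' at position 5: consonant
Total vowels: 1

1


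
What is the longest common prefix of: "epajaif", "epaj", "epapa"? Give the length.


Words: epajaif, epaj, epapa
  Position 0: all 'e' => match
  Position 1: all 'p' => match
  Position 2: all 'a' => match
  Position 3: ('j', 'j', 'p') => mismatch, stop
LCP = "epa" (length 3)

3


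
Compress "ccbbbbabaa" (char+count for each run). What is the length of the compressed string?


Input: ccbbbbabaa
Runs:
  'c' x 2 => "c2"
  'b' x 4 => "b4"
  'a' x 1 => "a1"
  'b' x 1 => "b1"
  'a' x 2 => "a2"
Compressed: "c2b4a1b1a2"
Compressed length: 10

10


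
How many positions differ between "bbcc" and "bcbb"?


Comparing "bbcc" and "bcbb" position by position:
  Position 0: 'b' vs 'b' => same
  Position 1: 'b' vs 'c' => DIFFER
  Position 2: 'c' vs 'b' => DIFFER
  Position 3: 'c' vs 'b' => DIFFER
Positions that differ: 3

3


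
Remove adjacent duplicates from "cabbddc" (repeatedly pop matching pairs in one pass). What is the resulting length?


Input: cabbddc
Stack-based adjacent duplicate removal:
  Read 'c': push. Stack: c
  Read 'a': push. Stack: ca
  Read 'b': push. Stack: cab
  Read 'b': matches stack top 'b' => pop. Stack: ca
  Read 'd': push. Stack: cad
  Read 'd': matches stack top 'd' => pop. Stack: ca
  Read 'c': push. Stack: cac
Final stack: "cac" (length 3)

3


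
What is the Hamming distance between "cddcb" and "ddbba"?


Comparing "cddcb" and "ddbba" position by position:
  Position 0: 'c' vs 'd' => differ
  Position 1: 'd' vs 'd' => same
  Position 2: 'd' vs 'b' => differ
  Position 3: 'c' vs 'b' => differ
  Position 4: 'b' vs 'a' => differ
Total differences (Hamming distance): 4

4


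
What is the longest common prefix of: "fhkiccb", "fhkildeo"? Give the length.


Words: fhkiccb, fhkildeo
  Position 0: all 'f' => match
  Position 1: all 'h' => match
  Position 2: all 'k' => match
  Position 3: all 'i' => match
  Position 4: ('c', 'l') => mismatch, stop
LCP = "fhki" (length 4)

4


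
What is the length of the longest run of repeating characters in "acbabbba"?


Input: "acbabbba"
Scanning for longest run:
  Position 1 ('c'): new char, reset run to 1
  Position 2 ('b'): new char, reset run to 1
  Position 3 ('a'): new char, reset run to 1
  Position 4 ('b'): new char, reset run to 1
  Position 5 ('b'): continues run of 'b', length=2
  Position 6 ('b'): continues run of 'b', length=3
  Position 7 ('a'): new char, reset run to 1
Longest run: 'b' with length 3

3


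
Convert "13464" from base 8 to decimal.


Input: "13464" in base 8
Positional expansion:
  Digit '1' (value 1) x 8^4 = 4096
  Digit '3' (value 3) x 8^3 = 1536
  Digit '4' (value 4) x 8^2 = 256
  Digit '6' (value 6) x 8^1 = 48
  Digit '4' (value 4) x 8^0 = 4
Sum = 5940

5940


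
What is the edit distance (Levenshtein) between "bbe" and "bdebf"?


Computing edit distance: "bbe" -> "bdebf"
DP table:
           b    d    e    b    f
      0    1    2    3    4    5
  b   1    0    1    2    3    4
  b   2    1    1    2    2    3
  e   3    2    2    1    2    3
Edit distance = dp[3][5] = 3

3


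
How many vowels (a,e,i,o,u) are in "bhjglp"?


Input: bhjglp
Checking each character:
  'b' at position 0: consonant
  'h' at position 1: consonant
  'j' at position 2: consonant
  'g' at position 3: consonant
  'l' at position 4: consonant
  'p' at position 5: consonant
Total vowels: 0

0


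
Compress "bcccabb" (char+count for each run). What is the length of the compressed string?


Input: bcccabb
Runs:
  'b' x 1 => "b1"
  'c' x 3 => "c3"
  'a' x 1 => "a1"
  'b' x 2 => "b2"
Compressed: "b1c3a1b2"
Compressed length: 8

8


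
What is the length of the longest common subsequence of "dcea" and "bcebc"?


LCS of "dcea" and "bcebc"
DP table:
           b    c    e    b    c
      0    0    0    0    0    0
  d   0    0    0    0    0    0
  c   0    0    1    1    1    1
  e   0    0    1    2    2    2
  a   0    0    1    2    2    2
LCS length = dp[4][5] = 2

2


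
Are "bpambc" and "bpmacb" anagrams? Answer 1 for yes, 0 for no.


Strings: "bpambc", "bpmacb"
Sorted first:  abbcmp
Sorted second: abbcmp
Sorted forms match => anagrams

1


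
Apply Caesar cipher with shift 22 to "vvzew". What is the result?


Caesar cipher: shift "vvzew" by 22
  'v' (pos 21) + 22 = pos 17 = 'r'
  'v' (pos 21) + 22 = pos 17 = 'r'
  'z' (pos 25) + 22 = pos 21 = 'v'
  'e' (pos 4) + 22 = pos 0 = 'a'
  'w' (pos 22) + 22 = pos 18 = 's'
Result: rrvas

rrvas


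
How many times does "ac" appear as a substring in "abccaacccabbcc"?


Searching for "ac" in "abccaacccabbcc"
Scanning each position:
  Position 0: "ab" => no
  Position 1: "bc" => no
  Position 2: "cc" => no
  Position 3: "ca" => no
  Position 4: "aa" => no
  Position 5: "ac" => MATCH
  Position 6: "cc" => no
  Position 7: "cc" => no
  Position 8: "ca" => no
  Position 9: "ab" => no
  Position 10: "bb" => no
  Position 11: "bc" => no
  Position 12: "cc" => no
Total occurrences: 1

1


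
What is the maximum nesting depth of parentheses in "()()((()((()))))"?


Input: "()()((()((()))))"
Tracking depth:
  Position 0 '(': depth becomes 1
  Position 1 ')': depth becomes 0
  Position 2 '(': depth becomes 1
  Position 3 ')': depth becomes 0
  Position 4 '(': depth becomes 1
  Position 5 '(': depth becomes 2
  Position 6 '(': depth becomes 3
  Position 7 ')': depth becomes 2
  Position 8 '(': depth becomes 3
  Position 9 '(': depth becomes 4
  Position 10 '(': depth becomes 5
  Position 11 ')': depth becomes 4
  Position 12 ')': depth becomes 3
  Position 13 ')': depth becomes 2
  Position 14 ')': depth becomes 1
  Position 15 ')': depth becomes 0
Maximum depth reached: 5

5


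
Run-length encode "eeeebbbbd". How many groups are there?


Input: eeeebbbbd
Scanning for consecutive runs:
  Group 1: 'e' x 4 (positions 0-3)
  Group 2: 'b' x 4 (positions 4-7)
  Group 3: 'd' x 1 (positions 8-8)
Total groups: 3

3


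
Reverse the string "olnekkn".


Input: olnekkn
Reading characters right to left:
  Position 6: 'n'
  Position 5: 'k'
  Position 4: 'k'
  Position 3: 'e'
  Position 2: 'n'
  Position 1: 'l'
  Position 0: 'o'
Reversed: nkkenlo

nkkenlo


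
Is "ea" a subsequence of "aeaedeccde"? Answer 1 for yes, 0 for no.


Check if "ea" is a subsequence of "aeaedeccde"
Greedy scan:
  Position 0 ('a'): no match needed
  Position 1 ('e'): matches sub[0] = 'e'
  Position 2 ('a'): matches sub[1] = 'a'
  Position 3 ('e'): no match needed
  Position 4 ('d'): no match needed
  Position 5 ('e'): no match needed
  Position 6 ('c'): no match needed
  Position 7 ('c'): no match needed
  Position 8 ('d'): no match needed
  Position 9 ('e'): no match needed
All 2 characters matched => is a subsequence

1


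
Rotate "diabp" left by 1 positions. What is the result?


Input: "diabp", rotate left by 1
First 1 characters: "d"
Remaining characters: "iabp"
Concatenate remaining + first: "iabp" + "d" = "iabpd"

iabpd


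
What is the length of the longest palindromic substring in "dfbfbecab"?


Input: "dfbfbecab"
Checking substrings for palindromes:
  [1:4] "fbf" (len 3) => palindrome
  [2:5] "bfb" (len 3) => palindrome
Longest palindromic substring: "fbf" with length 3

3


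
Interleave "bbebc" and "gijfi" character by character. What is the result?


Interleaving "bbebc" and "gijfi":
  Position 0: 'b' from first, 'g' from second => "bg"
  Position 1: 'b' from first, 'i' from second => "bi"
  Position 2: 'e' from first, 'j' from second => "ej"
  Position 3: 'b' from first, 'f' from second => "bf"
  Position 4: 'c' from first, 'i' from second => "ci"
Result: bgbiejbfci

bgbiejbfci


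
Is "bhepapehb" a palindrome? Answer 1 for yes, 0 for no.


Input: bhepapehb
Reversed: bhepapehb
  Compare pos 0 ('b') with pos 8 ('b'): match
  Compare pos 1 ('h') with pos 7 ('h'): match
  Compare pos 2 ('e') with pos 6 ('e'): match
  Compare pos 3 ('p') with pos 5 ('p'): match
Result: palindrome

1


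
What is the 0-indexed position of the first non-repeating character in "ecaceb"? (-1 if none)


Input: ecaceb
Character frequencies:
  'a': 1
  'b': 1
  'c': 2
  'e': 2
Scanning left to right for freq == 1:
  Position 0 ('e'): freq=2, skip
  Position 1 ('c'): freq=2, skip
  Position 2 ('a'): unique! => answer = 2

2


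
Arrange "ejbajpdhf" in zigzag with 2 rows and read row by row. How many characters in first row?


Zigzag "ejbajpdhf" into 2 rows:
Placing characters:
  'e' => row 0
  'j' => row 1
  'b' => row 0
  'a' => row 1
  'j' => row 0
  'p' => row 1
  'd' => row 0
  'h' => row 1
  'f' => row 0
Rows:
  Row 0: "ebjdf"
  Row 1: "japh"
First row length: 5

5


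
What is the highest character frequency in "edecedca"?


Input: edecedca
Character counts:
  'a': 1
  'c': 2
  'd': 2
  'e': 3
Maximum frequency: 3

3


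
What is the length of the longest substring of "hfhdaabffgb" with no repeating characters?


Input: "hfhdaabffgb"
Sliding window (track last position of each char):
  Position 0 ('h'): window [0,0] length 1 -- new best
  Position 1 ('f'): window [0,1] length 2 -- new best
  Position 2 ('h'): repeat (last at 0), move window start to 1
  Position 2 ('h'): window [1,2] length 2
  Position 3 ('d'): window [1,3] length 3 -- new best
  Position 4 ('a'): window [1,4] length 4 -- new best
  Position 5 ('a'): repeat (last at 4), move window start to 5
  Position 5 ('a'): window [5,5] length 1
  Position 6 ('b'): window [5,6] length 2
  Position 7 ('f'): window [5,7] length 3
  Position 8 ('f'): repeat (last at 7), move window start to 8
  Position 8 ('f'): window [8,8] length 1
  Position 9 ('g'): window [8,9] length 2
  Position 10 ('b'): window [8,10] length 3
Longest substring with no repeats: "fhda" with length 4

4


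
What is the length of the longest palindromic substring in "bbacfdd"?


Input: "bbacfdd"
Checking substrings for palindromes:
  [0:2] "bb" (len 2) => palindrome
  [5:7] "dd" (len 2) => palindrome
Longest palindromic substring: "bb" with length 2

2


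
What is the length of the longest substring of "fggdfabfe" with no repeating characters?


Input: "fggdfabfe"
Sliding window (track last position of each char):
  Position 0 ('f'): window [0,0] length 1 -- new best
  Position 1 ('g'): window [0,1] length 2 -- new best
  Position 2 ('g'): repeat (last at 1), move window start to 2
  Position 2 ('g'): window [2,2] length 1
  Position 3 ('d'): window [2,3] length 2
  Position 4 ('f'): window [2,4] length 3 -- new best
  Position 5 ('a'): window [2,5] length 4 -- new best
  Position 6 ('b'): window [2,6] length 5 -- new best
  Position 7 ('f'): repeat (last at 4), move window start to 5
  Position 7 ('f'): window [5,7] length 3
  Position 8 ('e'): window [5,8] length 4
Longest substring with no repeats: "gdfab" with length 5

5


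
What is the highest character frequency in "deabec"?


Input: deabec
Character counts:
  'a': 1
  'b': 1
  'c': 1
  'd': 1
  'e': 2
Maximum frequency: 2

2


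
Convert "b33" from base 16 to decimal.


Input: "b33" in base 16
Positional expansion:
  Digit 'b' (value 11) x 16^2 = 2816
  Digit '3' (value 3) x 16^1 = 48
  Digit '3' (value 3) x 16^0 = 3
Sum = 2867

2867


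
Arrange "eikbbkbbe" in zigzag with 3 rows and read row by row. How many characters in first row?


Zigzag "eikbbkbbe" into 3 rows:
Placing characters:
  'e' => row 0
  'i' => row 1
  'k' => row 2
  'b' => row 1
  'b' => row 0
  'k' => row 1
  'b' => row 2
  'b' => row 1
  'e' => row 0
Rows:
  Row 0: "ebe"
  Row 1: "ibkb"
  Row 2: "kb"
First row length: 3

3


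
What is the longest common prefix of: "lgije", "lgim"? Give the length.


Words: lgije, lgim
  Position 0: all 'l' => match
  Position 1: all 'g' => match
  Position 2: all 'i' => match
  Position 3: ('j', 'm') => mismatch, stop
LCP = "lgi" (length 3)

3


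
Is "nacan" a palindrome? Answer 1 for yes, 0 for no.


Input: nacan
Reversed: nacan
  Compare pos 0 ('n') with pos 4 ('n'): match
  Compare pos 1 ('a') with pos 3 ('a'): match
Result: palindrome

1


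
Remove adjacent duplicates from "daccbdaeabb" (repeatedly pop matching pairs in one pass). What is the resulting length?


Input: daccbdaeabb
Stack-based adjacent duplicate removal:
  Read 'd': push. Stack: d
  Read 'a': push. Stack: da
  Read 'c': push. Stack: dac
  Read 'c': matches stack top 'c' => pop. Stack: da
  Read 'b': push. Stack: dab
  Read 'd': push. Stack: dabd
  Read 'a': push. Stack: dabda
  Read 'e': push. Stack: dabdae
  Read 'a': push. Stack: dabdaea
  Read 'b': push. Stack: dabdaeab
  Read 'b': matches stack top 'b' => pop. Stack: dabdaea
Final stack: "dabdaea" (length 7)

7


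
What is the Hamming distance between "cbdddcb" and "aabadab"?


Comparing "cbdddcb" and "aabadab" position by position:
  Position 0: 'c' vs 'a' => differ
  Position 1: 'b' vs 'a' => differ
  Position 2: 'd' vs 'b' => differ
  Position 3: 'd' vs 'a' => differ
  Position 4: 'd' vs 'd' => same
  Position 5: 'c' vs 'a' => differ
  Position 6: 'b' vs 'b' => same
Total differences (Hamming distance): 5

5


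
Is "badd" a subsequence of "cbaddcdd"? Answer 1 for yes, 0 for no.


Check if "badd" is a subsequence of "cbaddcdd"
Greedy scan:
  Position 0 ('c'): no match needed
  Position 1 ('b'): matches sub[0] = 'b'
  Position 2 ('a'): matches sub[1] = 'a'
  Position 3 ('d'): matches sub[2] = 'd'
  Position 4 ('d'): matches sub[3] = 'd'
  Position 5 ('c'): no match needed
  Position 6 ('d'): no match needed
  Position 7 ('d'): no match needed
All 4 characters matched => is a subsequence

1


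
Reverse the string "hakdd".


Input: hakdd
Reading characters right to left:
  Position 4: 'd'
  Position 3: 'd'
  Position 2: 'k'
  Position 1: 'a'
  Position 0: 'h'
Reversed: ddkah

ddkah


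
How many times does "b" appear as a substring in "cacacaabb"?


Searching for "b" in "cacacaabb"
Scanning each position:
  Position 0: "c" => no
  Position 1: "a" => no
  Position 2: "c" => no
  Position 3: "a" => no
  Position 4: "c" => no
  Position 5: "a" => no
  Position 6: "a" => no
  Position 7: "b" => MATCH
  Position 8: "b" => MATCH
Total occurrences: 2

2


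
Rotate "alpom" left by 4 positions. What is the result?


Input: "alpom", rotate left by 4
First 4 characters: "alpo"
Remaining characters: "m"
Concatenate remaining + first: "m" + "alpo" = "malpo"

malpo


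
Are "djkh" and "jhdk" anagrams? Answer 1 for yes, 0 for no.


Strings: "djkh", "jhdk"
Sorted first:  dhjk
Sorted second: dhjk
Sorted forms match => anagrams

1


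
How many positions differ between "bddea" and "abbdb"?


Comparing "bddea" and "abbdb" position by position:
  Position 0: 'b' vs 'a' => DIFFER
  Position 1: 'd' vs 'b' => DIFFER
  Position 2: 'd' vs 'b' => DIFFER
  Position 3: 'e' vs 'd' => DIFFER
  Position 4: 'a' vs 'b' => DIFFER
Positions that differ: 5

5


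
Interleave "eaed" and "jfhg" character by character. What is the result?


Interleaving "eaed" and "jfhg":
  Position 0: 'e' from first, 'j' from second => "ej"
  Position 1: 'a' from first, 'f' from second => "af"
  Position 2: 'e' from first, 'h' from second => "eh"
  Position 3: 'd' from first, 'g' from second => "dg"
Result: ejafehdg

ejafehdg


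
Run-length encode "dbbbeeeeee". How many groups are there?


Input: dbbbeeeeee
Scanning for consecutive runs:
  Group 1: 'd' x 1 (positions 0-0)
  Group 2: 'b' x 3 (positions 1-3)
  Group 3: 'e' x 6 (positions 4-9)
Total groups: 3

3


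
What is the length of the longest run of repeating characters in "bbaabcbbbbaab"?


Input: "bbaabcbbbbaab"
Scanning for longest run:
  Position 1 ('b'): continues run of 'b', length=2
  Position 2 ('a'): new char, reset run to 1
  Position 3 ('a'): continues run of 'a', length=2
  Position 4 ('b'): new char, reset run to 1
  Position 5 ('c'): new char, reset run to 1
  Position 6 ('b'): new char, reset run to 1
  Position 7 ('b'): continues run of 'b', length=2
  Position 8 ('b'): continues run of 'b', length=3
  Position 9 ('b'): continues run of 'b', length=4
  Position 10 ('a'): new char, reset run to 1
  Position 11 ('a'): continues run of 'a', length=2
  Position 12 ('b'): new char, reset run to 1
Longest run: 'b' with length 4

4


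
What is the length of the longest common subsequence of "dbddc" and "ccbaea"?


LCS of "dbddc" and "ccbaea"
DP table:
           c    c    b    a    e    a
      0    0    0    0    0    0    0
  d   0    0    0    0    0    0    0
  b   0    0    0    1    1    1    1
  d   0    0    0    1    1    1    1
  d   0    0    0    1    1    1    1
  c   0    1    1    1    1    1    1
LCS length = dp[5][6] = 1

1


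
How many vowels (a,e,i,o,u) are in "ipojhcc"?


Input: ipojhcc
Checking each character:
  'i' at position 0: vowel (running total: 1)
  'p' at position 1: consonant
  'o' at position 2: vowel (running total: 2)
  'j' at position 3: consonant
  'h' at position 4: consonant
  'c' at position 5: consonant
  'c' at position 6: consonant
Total vowels: 2

2


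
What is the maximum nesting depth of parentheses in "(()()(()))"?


Input: "(()()(()))"
Tracking depth:
  Position 0 '(': depth becomes 1
  Position 1 '(': depth becomes 2
  Position 2 ')': depth becomes 1
  Position 3 '(': depth becomes 2
  Position 4 ')': depth becomes 1
  Position 5 '(': depth becomes 2
  Position 6 '(': depth becomes 3
  Position 7 ')': depth becomes 2
  Position 8 ')': depth becomes 1
  Position 9 ')': depth becomes 0
Maximum depth reached: 3

3


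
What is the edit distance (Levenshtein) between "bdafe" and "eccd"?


Computing edit distance: "bdafe" -> "eccd"
DP table:
           e    c    c    d
      0    1    2    3    4
  b   1    1    2    3    4
  d   2    2    2    3    3
  a   3    3    3    3    4
  f   4    4    4    4    4
  e   5    4    5    5    5
Edit distance = dp[5][4] = 5

5


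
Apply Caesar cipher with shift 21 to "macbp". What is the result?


Caesar cipher: shift "macbp" by 21
  'm' (pos 12) + 21 = pos 7 = 'h'
  'a' (pos 0) + 21 = pos 21 = 'v'
  'c' (pos 2) + 21 = pos 23 = 'x'
  'b' (pos 1) + 21 = pos 22 = 'w'
  'p' (pos 15) + 21 = pos 10 = 'k'
Result: hvxwk

hvxwk


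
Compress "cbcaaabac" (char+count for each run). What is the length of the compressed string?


Input: cbcaaabac
Runs:
  'c' x 1 => "c1"
  'b' x 1 => "b1"
  'c' x 1 => "c1"
  'a' x 3 => "a3"
  'b' x 1 => "b1"
  'a' x 1 => "a1"
  'c' x 1 => "c1"
Compressed: "c1b1c1a3b1a1c1"
Compressed length: 14

14


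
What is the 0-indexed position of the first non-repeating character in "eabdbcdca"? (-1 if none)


Input: eabdbcdca
Character frequencies:
  'a': 2
  'b': 2
  'c': 2
  'd': 2
  'e': 1
Scanning left to right for freq == 1:
  Position 0 ('e'): unique! => answer = 0

0


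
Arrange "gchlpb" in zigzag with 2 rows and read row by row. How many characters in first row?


Zigzag "gchlpb" into 2 rows:
Placing characters:
  'g' => row 0
  'c' => row 1
  'h' => row 0
  'l' => row 1
  'p' => row 0
  'b' => row 1
Rows:
  Row 0: "ghp"
  Row 1: "clb"
First row length: 3

3


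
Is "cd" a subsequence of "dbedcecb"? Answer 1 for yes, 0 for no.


Check if "cd" is a subsequence of "dbedcecb"
Greedy scan:
  Position 0 ('d'): no match needed
  Position 1 ('b'): no match needed
  Position 2 ('e'): no match needed
  Position 3 ('d'): no match needed
  Position 4 ('c'): matches sub[0] = 'c'
  Position 5 ('e'): no match needed
  Position 6 ('c'): no match needed
  Position 7 ('b'): no match needed
Only matched 1/2 characters => not a subsequence

0


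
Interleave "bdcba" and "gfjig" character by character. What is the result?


Interleaving "bdcba" and "gfjig":
  Position 0: 'b' from first, 'g' from second => "bg"
  Position 1: 'd' from first, 'f' from second => "df"
  Position 2: 'c' from first, 'j' from second => "cj"
  Position 3: 'b' from first, 'i' from second => "bi"
  Position 4: 'a' from first, 'g' from second => "ag"
Result: bgdfcjbiag

bgdfcjbiag


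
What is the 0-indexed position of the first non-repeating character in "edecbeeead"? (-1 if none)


Input: edecbeeead
Character frequencies:
  'a': 1
  'b': 1
  'c': 1
  'd': 2
  'e': 5
Scanning left to right for freq == 1:
  Position 0 ('e'): freq=5, skip
  Position 1 ('d'): freq=2, skip
  Position 2 ('e'): freq=5, skip
  Position 3 ('c'): unique! => answer = 3

3


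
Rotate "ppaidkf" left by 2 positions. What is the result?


Input: "ppaidkf", rotate left by 2
First 2 characters: "pp"
Remaining characters: "aidkf"
Concatenate remaining + first: "aidkf" + "pp" = "aidkfpp"

aidkfpp


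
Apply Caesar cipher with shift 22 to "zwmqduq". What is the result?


Caesar cipher: shift "zwmqduq" by 22
  'z' (pos 25) + 22 = pos 21 = 'v'
  'w' (pos 22) + 22 = pos 18 = 's'
  'm' (pos 12) + 22 = pos 8 = 'i'
  'q' (pos 16) + 22 = pos 12 = 'm'
  'd' (pos 3) + 22 = pos 25 = 'z'
  'u' (pos 20) + 22 = pos 16 = 'q'
  'q' (pos 16) + 22 = pos 12 = 'm'
Result: vsimzqm

vsimzqm


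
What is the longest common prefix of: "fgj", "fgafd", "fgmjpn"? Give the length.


Words: fgj, fgafd, fgmjpn
  Position 0: all 'f' => match
  Position 1: all 'g' => match
  Position 2: ('j', 'a', 'm') => mismatch, stop
LCP = "fg" (length 2)

2


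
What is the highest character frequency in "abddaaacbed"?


Input: abddaaacbed
Character counts:
  'a': 4
  'b': 2
  'c': 1
  'd': 3
  'e': 1
Maximum frequency: 4

4


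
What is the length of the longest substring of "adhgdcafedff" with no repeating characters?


Input: "adhgdcafedff"
Sliding window (track last position of each char):
  Position 0 ('a'): window [0,0] length 1 -- new best
  Position 1 ('d'): window [0,1] length 2 -- new best
  Position 2 ('h'): window [0,2] length 3 -- new best
  Position 3 ('g'): window [0,3] length 4 -- new best
  Position 4 ('d'): repeat (last at 1), move window start to 2
  Position 4 ('d'): window [2,4] length 3
  Position 5 ('c'): window [2,5] length 4
  Position 6 ('a'): window [2,6] length 5 -- new best
  Position 7 ('f'): window [2,7] length 6 -- new best
  Position 8 ('e'): window [2,8] length 7 -- new best
  Position 9 ('d'): repeat (last at 4), move window start to 5
  Position 9 ('d'): window [5,9] length 5
  Position 10 ('f'): repeat (last at 7), move window start to 8
  Position 10 ('f'): window [8,10] length 3
  Position 11 ('f'): repeat (last at 10), move window start to 11
  Position 11 ('f'): window [11,11] length 1
Longest substring with no repeats: "hgdcafe" with length 7

7


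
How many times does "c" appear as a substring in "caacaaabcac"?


Searching for "c" in "caacaaabcac"
Scanning each position:
  Position 0: "c" => MATCH
  Position 1: "a" => no
  Position 2: "a" => no
  Position 3: "c" => MATCH
  Position 4: "a" => no
  Position 5: "a" => no
  Position 6: "a" => no
  Position 7: "b" => no
  Position 8: "c" => MATCH
  Position 9: "a" => no
  Position 10: "c" => MATCH
Total occurrences: 4

4


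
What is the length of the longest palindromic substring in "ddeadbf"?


Input: "ddeadbf"
Checking substrings for palindromes:
  [0:2] "dd" (len 2) => palindrome
Longest palindromic substring: "dd" with length 2

2
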